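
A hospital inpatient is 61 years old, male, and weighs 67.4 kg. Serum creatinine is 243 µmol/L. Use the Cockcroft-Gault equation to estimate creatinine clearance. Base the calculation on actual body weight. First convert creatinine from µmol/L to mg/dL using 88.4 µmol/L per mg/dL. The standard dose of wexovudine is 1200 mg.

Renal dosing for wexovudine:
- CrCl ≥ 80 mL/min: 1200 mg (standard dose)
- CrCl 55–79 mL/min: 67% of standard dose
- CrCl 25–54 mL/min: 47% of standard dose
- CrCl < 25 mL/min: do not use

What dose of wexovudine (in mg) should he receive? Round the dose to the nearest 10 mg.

SCr = 243 / 88.4 = 2.749 mg/dL
CrCl = (140 − 61) × 67.4 / (72 × 2.749) = 5324.6 / 197.93 ≈ 26.9 mL/min
CrCl ≈ 27 mL/min → bracket 25–54 mL/min.
47% of 1200 mg = 564 mg → 560 mg

560 mg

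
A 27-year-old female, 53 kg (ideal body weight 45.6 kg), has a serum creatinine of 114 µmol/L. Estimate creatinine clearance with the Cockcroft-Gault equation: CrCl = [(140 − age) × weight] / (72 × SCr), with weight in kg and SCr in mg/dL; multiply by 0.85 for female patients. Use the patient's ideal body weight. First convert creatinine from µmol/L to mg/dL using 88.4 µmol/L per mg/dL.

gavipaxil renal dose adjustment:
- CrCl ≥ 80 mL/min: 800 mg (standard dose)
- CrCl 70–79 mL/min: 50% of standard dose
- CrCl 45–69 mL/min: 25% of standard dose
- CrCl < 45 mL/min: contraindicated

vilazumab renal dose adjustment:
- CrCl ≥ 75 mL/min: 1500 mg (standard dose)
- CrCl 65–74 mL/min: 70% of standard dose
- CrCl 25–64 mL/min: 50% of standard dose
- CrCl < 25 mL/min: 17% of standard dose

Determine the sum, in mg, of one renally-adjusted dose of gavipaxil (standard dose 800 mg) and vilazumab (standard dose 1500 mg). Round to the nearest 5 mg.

SCr = 114 / 88.4 = 1.29 mg/dL
CrCl = (140 − 27) × 45.6 / (72 × 1.29) × 0.85 = 5152.8 / 92.88 × 0.85 ≈ 47.2 mL/min
CrCl ≈ 47 mL/min.
gavipaxil: 45–69 mL/min → 25% of 800 mg = 200 mg.
vilazumab: 25–64 mL/min → 50% of 1500 mg = 750 mg.
Total = 200 + 750 = 950 mg.

950 mg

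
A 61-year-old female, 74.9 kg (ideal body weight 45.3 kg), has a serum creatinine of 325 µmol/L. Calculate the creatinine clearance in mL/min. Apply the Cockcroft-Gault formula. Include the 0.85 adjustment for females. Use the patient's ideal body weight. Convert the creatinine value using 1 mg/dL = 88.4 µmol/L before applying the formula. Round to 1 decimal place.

SCr = 325 / 88.4 = 3.676 mg/dL
CrCl = (140 − 61) × 45.3 / (72 × 3.676) × 0.85 = 3578.7 / 264.67 × 0.85 ≈ 11.5 mL/min

11.5 mL/min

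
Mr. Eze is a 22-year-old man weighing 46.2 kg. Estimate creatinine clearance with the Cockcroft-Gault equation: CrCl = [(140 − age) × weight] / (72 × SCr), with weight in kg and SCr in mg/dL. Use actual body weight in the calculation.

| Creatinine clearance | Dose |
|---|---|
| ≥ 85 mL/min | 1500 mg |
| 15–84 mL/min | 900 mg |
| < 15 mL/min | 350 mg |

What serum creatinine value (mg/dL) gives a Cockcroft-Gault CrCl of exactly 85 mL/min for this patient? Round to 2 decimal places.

0.89 mg/dL

Standard dose requires CrCl ≥ 85 mL/min.
Set (140 − 22) × 46.2 / (72 × SCr) = 85
SCr = (140 − 22) × 46.2 / (72 × 85) = 0.891 mg/dL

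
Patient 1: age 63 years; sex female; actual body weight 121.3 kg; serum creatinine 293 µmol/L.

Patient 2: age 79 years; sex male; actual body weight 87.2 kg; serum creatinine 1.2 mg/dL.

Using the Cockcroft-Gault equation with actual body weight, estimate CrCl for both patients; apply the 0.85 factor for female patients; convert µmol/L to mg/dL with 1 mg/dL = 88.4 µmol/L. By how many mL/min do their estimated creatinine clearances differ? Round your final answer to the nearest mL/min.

28 mL/min

Patient 1: SCr = 293 / 88.4 = 3.314 mg/dL
Patient 1: CrCl = (140 − 63) × 121.3 / (72 × 3.314) × 0.85 = 9340.1 / 238.61 × 0.85 ≈ 33.3 mL/min
Patient 2: CrCl = (140 − 79) × 87.2 / (72 × 1.2) = 5319.2 / 86.40 ≈ 61.6 mL/min
|33.3 − 61.6| = 28.3 mL/min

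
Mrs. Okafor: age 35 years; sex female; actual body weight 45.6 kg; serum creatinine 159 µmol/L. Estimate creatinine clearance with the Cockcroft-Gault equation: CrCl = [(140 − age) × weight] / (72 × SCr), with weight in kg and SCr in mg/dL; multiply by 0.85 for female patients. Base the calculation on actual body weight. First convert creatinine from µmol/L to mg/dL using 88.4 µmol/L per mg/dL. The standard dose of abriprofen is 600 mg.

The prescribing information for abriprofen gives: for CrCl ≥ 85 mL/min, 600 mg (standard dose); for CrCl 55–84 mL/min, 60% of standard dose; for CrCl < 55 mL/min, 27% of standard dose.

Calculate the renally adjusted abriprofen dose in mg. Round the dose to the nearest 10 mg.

160 mg

SCr = 159 / 88.4 = 1.799 mg/dL
CrCl = (140 − 35) × 45.6 / (72 × 1.799) × 0.85 = 4788.0 / 129.53 × 0.85 ≈ 31.4 mL/min
CrCl ≈ 31 mL/min → bracket < 55 mL/min.
27% of 600 mg = 162 mg → 160 mg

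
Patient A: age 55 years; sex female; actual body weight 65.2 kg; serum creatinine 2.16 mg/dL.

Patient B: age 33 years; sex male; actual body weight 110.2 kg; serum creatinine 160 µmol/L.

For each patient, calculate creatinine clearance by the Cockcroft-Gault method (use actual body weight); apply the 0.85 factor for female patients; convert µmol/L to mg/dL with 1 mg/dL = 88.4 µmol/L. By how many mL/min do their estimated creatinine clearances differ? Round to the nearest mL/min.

60 mL/min

Patient A: CrCl = (140 − 55) × 65.2 / (72 × 2.16) × 0.85 = 5542.0 / 155.52 × 0.85 ≈ 30.3 mL/min
Patient B: SCr = 160 / 88.4 = 1.81 mg/dL
Patient B: CrCl = (140 − 33) × 110.2 / (72 × 1.81) = 11791.4 / 130.32 ≈ 90.5 mL/min
|30.3 − 90.5| = 60.2 mL/min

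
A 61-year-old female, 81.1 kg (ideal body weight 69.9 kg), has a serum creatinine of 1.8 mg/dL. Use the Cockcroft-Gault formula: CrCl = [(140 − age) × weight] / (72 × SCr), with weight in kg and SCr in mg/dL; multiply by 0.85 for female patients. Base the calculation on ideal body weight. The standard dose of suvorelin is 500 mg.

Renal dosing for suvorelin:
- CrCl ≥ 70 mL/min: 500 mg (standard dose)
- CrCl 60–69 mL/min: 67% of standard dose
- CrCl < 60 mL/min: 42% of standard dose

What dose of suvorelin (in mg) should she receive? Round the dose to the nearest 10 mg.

CrCl = (140 − 61) × 69.9 / (72 × 1.8) × 0.85 = 5522.1 / 129.60 × 0.85 ≈ 36.2 mL/min
CrCl ≈ 36 mL/min → bracket < 60 mL/min.
42% of 500 mg = 210 mg

210 mg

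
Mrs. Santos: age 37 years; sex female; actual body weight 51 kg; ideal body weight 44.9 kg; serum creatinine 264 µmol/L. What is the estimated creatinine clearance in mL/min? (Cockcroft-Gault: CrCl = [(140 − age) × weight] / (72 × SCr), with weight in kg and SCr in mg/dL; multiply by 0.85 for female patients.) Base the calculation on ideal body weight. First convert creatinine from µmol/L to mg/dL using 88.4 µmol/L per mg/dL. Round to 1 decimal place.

SCr = 264 / 88.4 = 2.986 mg/dL
CrCl = (140 − 37) × 44.9 / (72 × 2.986) × 0.85 = 4624.7 / 214.99 × 0.85 ≈ 18.3 mL/min

18.3 mL/min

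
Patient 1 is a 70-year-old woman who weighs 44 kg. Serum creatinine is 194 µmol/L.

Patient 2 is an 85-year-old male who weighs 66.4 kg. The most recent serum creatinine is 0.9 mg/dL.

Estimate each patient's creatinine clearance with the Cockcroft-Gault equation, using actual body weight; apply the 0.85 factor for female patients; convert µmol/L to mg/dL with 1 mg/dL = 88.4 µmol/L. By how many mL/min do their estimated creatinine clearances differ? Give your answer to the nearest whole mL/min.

Patient 1: SCr = 194 / 88.4 = 2.195 mg/dL
Patient 1: CrCl = (140 − 70) × 44 / (72 × 2.195) × 0.85 = 3080.0 / 158.04 × 0.85 ≈ 16.6 mL/min
Patient 2: CrCl = (140 − 85) × 66.4 / (72 × 0.9) = 3652.0 / 64.80 ≈ 56.4 mL/min
|16.6 − 56.4| = 39.8 mL/min

40 mL/min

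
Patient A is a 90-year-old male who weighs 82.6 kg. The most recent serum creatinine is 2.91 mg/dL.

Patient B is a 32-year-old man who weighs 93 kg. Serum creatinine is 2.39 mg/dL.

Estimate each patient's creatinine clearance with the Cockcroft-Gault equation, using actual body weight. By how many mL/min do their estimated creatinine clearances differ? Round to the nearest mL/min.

Patient A: CrCl = (140 − 90) × 82.6 / (72 × 2.91) = 4130.0 / 209.52 ≈ 19.7 mL/min
Patient B: CrCl = (140 − 32) × 93 / (72 × 2.39) = 10044.0 / 172.08 ≈ 58.4 mL/min
|19.7 − 58.4| = 38.7 mL/min

39 mL/min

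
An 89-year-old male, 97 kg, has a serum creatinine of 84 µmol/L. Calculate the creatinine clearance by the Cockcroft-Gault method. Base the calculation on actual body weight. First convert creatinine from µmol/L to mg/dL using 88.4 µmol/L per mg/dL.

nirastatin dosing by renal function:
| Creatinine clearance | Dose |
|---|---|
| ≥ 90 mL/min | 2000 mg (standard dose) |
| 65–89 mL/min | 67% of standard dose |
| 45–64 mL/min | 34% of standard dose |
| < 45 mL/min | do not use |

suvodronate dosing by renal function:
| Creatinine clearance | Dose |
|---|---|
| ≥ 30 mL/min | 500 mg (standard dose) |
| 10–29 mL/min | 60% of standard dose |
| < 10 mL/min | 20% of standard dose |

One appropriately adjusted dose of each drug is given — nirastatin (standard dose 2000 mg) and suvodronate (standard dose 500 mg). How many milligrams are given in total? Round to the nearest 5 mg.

1840 mg

SCr = 84 / 88.4 = 0.95 mg/dL
CrCl = (140 − 89) × 97 / (72 × 0.95) = 4947.0 / 68.40 ≈ 72.3 mL/min
CrCl ≈ 72 mL/min.
nirastatin: 65–89 mL/min → 67% of 2000 mg = 1340 mg.
suvodronate: ≥ 30 mL/min → 100% of 500 mg = 500 mg.
Total = 1340 + 500 = 1840 mg.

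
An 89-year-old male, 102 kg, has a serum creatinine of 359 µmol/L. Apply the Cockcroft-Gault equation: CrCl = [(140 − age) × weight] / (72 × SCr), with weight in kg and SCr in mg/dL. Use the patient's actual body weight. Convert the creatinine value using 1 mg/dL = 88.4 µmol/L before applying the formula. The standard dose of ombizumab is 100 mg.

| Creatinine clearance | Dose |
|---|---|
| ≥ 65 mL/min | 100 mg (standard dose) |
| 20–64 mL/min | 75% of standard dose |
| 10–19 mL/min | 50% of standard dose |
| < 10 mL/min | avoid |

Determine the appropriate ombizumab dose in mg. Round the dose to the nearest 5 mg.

50 mg

SCr = 359 / 88.4 = 4.061 mg/dL
CrCl = (140 − 89) × 102 / (72 × 4.061) = 5202.0 / 292.39 ≈ 17.8 mL/min
CrCl ≈ 18 mL/min → bracket 10–19 mL/min.
50% of 100 mg = 50 mg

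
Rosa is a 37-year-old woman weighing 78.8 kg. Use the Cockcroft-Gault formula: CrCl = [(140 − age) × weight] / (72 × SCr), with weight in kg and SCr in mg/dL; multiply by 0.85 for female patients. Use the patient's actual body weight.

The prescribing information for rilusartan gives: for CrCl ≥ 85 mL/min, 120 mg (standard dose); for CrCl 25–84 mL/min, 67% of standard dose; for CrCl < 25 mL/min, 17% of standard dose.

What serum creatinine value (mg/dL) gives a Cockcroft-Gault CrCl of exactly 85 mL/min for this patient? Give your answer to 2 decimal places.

Standard dose requires CrCl ≥ 85 mL/min.
Set (140 − 37) × 78.8 × 0.85 / (72 × SCr) = 85
SCr = (140 − 37) × 78.8 × 0.85 / (72 × 85) = 1.127 mg/dL

1.13 mg/dL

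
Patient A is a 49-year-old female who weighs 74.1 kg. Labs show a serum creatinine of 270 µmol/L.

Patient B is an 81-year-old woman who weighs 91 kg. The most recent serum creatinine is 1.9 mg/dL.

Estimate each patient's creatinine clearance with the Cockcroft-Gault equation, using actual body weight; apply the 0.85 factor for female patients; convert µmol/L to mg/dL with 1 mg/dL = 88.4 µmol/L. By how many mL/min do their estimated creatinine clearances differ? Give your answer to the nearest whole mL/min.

Patient A: SCr = 270 / 88.4 = 3.054 mg/dL
Patient A: CrCl = (140 − 49) × 74.1 / (72 × 3.054) × 0.85 = 6743.1 / 219.89 × 0.85 ≈ 26.1 mL/min
Patient B: CrCl = (140 − 81) × 91 / (72 × 1.9) × 0.85 = 5369.0 / 136.80 × 0.85 ≈ 33.4 mL/min
|26.1 − 33.4| = 7.3 mL/min

7 mL/min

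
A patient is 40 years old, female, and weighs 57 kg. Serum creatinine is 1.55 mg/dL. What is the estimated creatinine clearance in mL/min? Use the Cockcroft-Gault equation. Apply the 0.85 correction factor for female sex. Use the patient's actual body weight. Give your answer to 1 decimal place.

CrCl = (140 − 40) × 57 / (72 × 1.55) × 0.85 = 5700.0 / 111.60 × 0.85 ≈ 43.4 mL/min

43.4 mL/min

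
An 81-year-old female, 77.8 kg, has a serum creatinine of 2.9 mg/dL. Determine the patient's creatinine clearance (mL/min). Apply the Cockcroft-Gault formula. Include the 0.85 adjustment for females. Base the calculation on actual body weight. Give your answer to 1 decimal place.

CrCl = (140 − 81) × 77.8 / (72 × 2.9) × 0.85 = 4590.2 / 208.80 × 0.85 ≈ 18.7 mL/min

18.7 mL/min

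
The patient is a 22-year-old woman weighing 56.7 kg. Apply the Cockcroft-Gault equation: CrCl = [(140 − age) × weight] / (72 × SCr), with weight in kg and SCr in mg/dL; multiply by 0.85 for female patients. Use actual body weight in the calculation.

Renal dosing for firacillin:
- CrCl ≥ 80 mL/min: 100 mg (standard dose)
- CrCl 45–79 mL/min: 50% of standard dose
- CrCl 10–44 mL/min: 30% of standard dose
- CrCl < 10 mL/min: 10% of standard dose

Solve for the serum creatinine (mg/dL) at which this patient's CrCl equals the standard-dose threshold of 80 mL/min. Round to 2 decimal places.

Standard dose requires CrCl ≥ 80 mL/min.
Set (140 − 22) × 56.7 × 0.85 / (72 × SCr) = 80
SCr = (140 − 22) × 56.7 × 0.85 / (72 × 80) = 0.987 mg/dL

0.99 mg/dL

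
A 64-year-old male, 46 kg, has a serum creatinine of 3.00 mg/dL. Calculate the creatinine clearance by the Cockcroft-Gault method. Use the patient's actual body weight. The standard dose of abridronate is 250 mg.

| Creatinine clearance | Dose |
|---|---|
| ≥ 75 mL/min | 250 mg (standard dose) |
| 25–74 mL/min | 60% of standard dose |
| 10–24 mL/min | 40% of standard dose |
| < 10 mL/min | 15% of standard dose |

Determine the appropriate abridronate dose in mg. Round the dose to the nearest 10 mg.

100 mg

CrCl = (140 − 64) × 46 / (72 × 3) = 3496.0 / 216.00 ≈ 16.2 mL/min
CrCl ≈ 16 mL/min → bracket 10–24 mL/min.
40% of 250 mg = 100 mg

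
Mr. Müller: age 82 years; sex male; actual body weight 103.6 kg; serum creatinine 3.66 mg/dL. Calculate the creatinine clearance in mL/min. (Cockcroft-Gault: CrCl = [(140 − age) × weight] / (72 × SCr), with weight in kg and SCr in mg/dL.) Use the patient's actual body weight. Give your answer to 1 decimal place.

CrCl = (140 − 82) × 103.6 / (72 × 3.66) = 6008.8 / 263.52 ≈ 22.8 mL/min

22.8 mL/min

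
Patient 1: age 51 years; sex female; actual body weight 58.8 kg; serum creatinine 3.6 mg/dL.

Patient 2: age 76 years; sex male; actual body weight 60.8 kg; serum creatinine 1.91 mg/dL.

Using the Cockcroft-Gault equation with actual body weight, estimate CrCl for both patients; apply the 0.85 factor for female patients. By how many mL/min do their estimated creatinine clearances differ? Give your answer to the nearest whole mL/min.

11 mL/min

Patient 1: CrCl = (140 − 51) × 58.8 / (72 × 3.6) × 0.85 = 5233.2 / 259.20 × 0.85 ≈ 17.2 mL/min
Patient 2: CrCl = (140 − 76) × 60.8 / (72 × 1.91) = 3891.2 / 137.52 ≈ 28.3 mL/min
|17.2 − 28.3| = 11.1 mL/min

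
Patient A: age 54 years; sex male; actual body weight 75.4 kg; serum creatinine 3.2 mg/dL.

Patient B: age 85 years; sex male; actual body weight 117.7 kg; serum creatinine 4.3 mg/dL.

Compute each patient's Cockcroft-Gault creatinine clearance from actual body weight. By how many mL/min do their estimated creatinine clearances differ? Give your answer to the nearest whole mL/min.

Patient A: CrCl = (140 − 54) × 75.4 / (72 × 3.2) = 6484.4 / 230.40 ≈ 28.1 mL/min
Patient B: CrCl = (140 − 85) × 117.7 / (72 × 4.3) = 6473.5 / 309.60 ≈ 20.9 mL/min
|28.1 − 20.9| = 7.2 mL/min

7 mL/min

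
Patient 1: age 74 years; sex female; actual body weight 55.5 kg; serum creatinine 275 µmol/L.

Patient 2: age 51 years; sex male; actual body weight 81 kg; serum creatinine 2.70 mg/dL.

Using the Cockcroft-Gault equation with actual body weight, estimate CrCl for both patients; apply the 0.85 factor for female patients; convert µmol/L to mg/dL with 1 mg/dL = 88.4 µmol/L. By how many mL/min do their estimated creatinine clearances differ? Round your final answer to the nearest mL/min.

Patient 1: SCr = 275 / 88.4 = 3.111 mg/dL
Patient 1: CrCl = (140 − 74) × 55.5 / (72 × 3.111) × 0.85 = 3663.0 / 223.99 × 0.85 ≈ 13.9 mL/min
Patient 2: CrCl = (140 − 51) × 81 / (72 × 2.7) = 7209.0 / 194.40 ≈ 37.1 mL/min
|13.9 − 37.1| = 23.2 mL/min

23 mL/min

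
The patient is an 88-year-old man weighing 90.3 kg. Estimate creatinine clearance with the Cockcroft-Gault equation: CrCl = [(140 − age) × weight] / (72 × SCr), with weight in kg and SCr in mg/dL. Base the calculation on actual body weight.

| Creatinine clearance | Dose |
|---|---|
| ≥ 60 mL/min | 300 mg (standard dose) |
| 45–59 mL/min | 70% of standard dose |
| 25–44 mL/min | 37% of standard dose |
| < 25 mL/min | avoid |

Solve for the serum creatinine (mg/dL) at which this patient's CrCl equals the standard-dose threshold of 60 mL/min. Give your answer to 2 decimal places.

Standard dose requires CrCl ≥ 60 mL/min.
Set (140 − 88) × 90.3 / (72 × SCr) = 60
SCr = (140 − 88) × 90.3 / (72 × 60) = 1.087 mg/dL

1.09 mg/dL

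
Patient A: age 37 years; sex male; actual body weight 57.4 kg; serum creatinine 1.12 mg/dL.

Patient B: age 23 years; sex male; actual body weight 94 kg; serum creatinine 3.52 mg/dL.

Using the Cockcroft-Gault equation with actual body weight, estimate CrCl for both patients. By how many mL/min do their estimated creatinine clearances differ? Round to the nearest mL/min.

Patient A: CrCl = (140 − 37) × 57.4 / (72 × 1.12) = 5912.2 / 80.64 ≈ 73.3 mL/min
Patient B: CrCl = (140 − 23) × 94 / (72 × 3.52) = 10998.0 / 253.44 ≈ 43.4 mL/min
|73.3 − 43.4| = 29.9 mL/min

30 mL/min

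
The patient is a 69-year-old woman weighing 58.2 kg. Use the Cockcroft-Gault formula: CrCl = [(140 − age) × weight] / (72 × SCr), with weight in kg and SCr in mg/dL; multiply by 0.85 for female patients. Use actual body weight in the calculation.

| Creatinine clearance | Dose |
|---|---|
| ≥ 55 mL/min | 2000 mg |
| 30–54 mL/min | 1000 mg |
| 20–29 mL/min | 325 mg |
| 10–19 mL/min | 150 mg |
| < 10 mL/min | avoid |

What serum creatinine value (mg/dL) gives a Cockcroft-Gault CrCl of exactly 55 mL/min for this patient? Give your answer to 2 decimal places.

Standard dose requires CrCl ≥ 55 mL/min.
Set (140 − 69) × 58.2 × 0.85 / (72 × SCr) = 55
SCr = (140 − 69) × 58.2 × 0.85 / (72 × 55) = 0.887 mg/dL

0.89 mg/dL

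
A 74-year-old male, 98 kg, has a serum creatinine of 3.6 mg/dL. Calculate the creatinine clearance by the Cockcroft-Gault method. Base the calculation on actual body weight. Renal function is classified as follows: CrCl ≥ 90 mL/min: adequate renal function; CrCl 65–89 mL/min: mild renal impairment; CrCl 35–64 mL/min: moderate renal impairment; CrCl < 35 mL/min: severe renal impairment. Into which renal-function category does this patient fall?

CrCl = (140 − 74) × 98 / (72 × 3.6) = 6468.0 / 259.20 ≈ 25.0 mL/min
25 mL/min falls in the 'severe renal impairment' range.

severe renal impairment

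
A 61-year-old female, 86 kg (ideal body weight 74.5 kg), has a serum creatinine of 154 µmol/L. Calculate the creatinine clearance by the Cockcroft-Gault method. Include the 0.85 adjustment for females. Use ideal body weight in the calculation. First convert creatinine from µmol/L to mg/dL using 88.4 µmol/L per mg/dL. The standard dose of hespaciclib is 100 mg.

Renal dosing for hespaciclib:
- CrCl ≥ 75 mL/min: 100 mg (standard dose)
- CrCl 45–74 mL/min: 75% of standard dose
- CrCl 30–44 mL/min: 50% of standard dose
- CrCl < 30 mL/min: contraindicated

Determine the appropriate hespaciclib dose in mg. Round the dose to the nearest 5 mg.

SCr = 154 / 88.4 = 1.742 mg/dL
CrCl = (140 − 61) × 74.5 / (72 × 1.742) × 0.85 = 5885.5 / 125.42 × 0.85 ≈ 39.9 mL/min
CrCl ≈ 40 mL/min → bracket 30–44 mL/min.
50% of 100 mg = 50 mg

50 mg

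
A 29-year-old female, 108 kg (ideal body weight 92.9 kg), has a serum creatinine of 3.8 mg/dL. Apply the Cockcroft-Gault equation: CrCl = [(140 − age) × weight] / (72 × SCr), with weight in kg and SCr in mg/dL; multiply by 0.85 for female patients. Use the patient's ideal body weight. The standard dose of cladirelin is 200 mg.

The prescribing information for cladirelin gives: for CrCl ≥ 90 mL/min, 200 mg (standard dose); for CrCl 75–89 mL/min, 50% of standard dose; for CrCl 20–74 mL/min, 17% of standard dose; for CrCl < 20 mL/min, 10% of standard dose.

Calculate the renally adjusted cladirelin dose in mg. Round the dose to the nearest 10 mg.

CrCl = (140 − 29) × 92.9 / (72 × 3.8) × 0.85 = 10311.9 / 273.60 × 0.85 ≈ 32.0 mL/min
CrCl ≈ 32 mL/min → bracket 20–74 mL/min.
17% of 200 mg = 34 mg → 30 mg

30 mg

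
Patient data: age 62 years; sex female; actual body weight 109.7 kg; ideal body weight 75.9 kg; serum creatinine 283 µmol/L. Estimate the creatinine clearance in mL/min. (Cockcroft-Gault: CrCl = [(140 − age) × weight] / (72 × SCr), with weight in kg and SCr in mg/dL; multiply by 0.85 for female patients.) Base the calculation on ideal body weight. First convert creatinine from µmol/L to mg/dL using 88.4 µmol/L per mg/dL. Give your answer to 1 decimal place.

21.8 mL/min

SCr = 283 / 88.4 = 3.201 mg/dL
CrCl = (140 − 62) × 75.9 / (72 × 3.201) × 0.85 = 5920.2 / 230.47 × 0.85 ≈ 21.8 mL/min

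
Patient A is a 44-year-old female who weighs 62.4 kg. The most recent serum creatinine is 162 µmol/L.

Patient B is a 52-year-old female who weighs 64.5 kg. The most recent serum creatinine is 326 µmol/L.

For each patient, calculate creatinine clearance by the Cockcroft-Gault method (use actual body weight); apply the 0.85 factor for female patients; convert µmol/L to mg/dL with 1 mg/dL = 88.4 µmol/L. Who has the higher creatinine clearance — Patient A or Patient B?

Patient A

Patient A: SCr = 162 / 88.4 = 1.833 mg/dL
Patient A: CrCl = (140 − 44) × 62.4 / (72 × 1.833) × 0.85 = 5990.4 / 131.98 × 0.85 ≈ 38.6 mL/min
Patient B: SCr = 326 / 88.4 = 3.688 mg/dL
Patient B: CrCl = (140 − 52) × 64.5 / (72 × 3.688) × 0.85 = 5676.0 / 265.54 × 0.85 ≈ 18.2 mL/min
38.6 vs 18.2 mL/min → Patient A is higher.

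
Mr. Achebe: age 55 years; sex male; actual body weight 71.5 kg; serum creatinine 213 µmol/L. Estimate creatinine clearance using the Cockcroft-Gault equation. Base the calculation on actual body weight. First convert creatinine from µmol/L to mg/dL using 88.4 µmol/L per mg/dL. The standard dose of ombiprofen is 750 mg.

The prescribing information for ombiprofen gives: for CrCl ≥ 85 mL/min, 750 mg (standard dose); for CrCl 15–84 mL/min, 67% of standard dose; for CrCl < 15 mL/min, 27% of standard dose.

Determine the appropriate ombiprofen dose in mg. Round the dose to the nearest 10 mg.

SCr = 213 / 88.4 = 2.41 mg/dL
CrCl = (140 − 55) × 71.5 / (72 × 2.41) = 6077.5 / 173.52 ≈ 35.0 mL/min
CrCl ≈ 35 mL/min → bracket 15–84 mL/min.
67% of 750 mg = 502.5 mg → 500 mg

500 mg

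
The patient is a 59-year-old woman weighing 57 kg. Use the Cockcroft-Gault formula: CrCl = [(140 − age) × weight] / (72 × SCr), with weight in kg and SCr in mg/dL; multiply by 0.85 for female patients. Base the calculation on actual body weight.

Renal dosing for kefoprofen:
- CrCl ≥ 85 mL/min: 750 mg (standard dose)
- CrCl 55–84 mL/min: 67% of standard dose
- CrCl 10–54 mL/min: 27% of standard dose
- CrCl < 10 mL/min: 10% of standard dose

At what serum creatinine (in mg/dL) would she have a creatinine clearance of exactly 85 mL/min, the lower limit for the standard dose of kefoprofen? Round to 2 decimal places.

Standard dose requires CrCl ≥ 85 mL/min.
Set (140 − 59) × 57 × 0.85 / (72 × SCr) = 85
SCr = (140 − 59) × 57 × 0.85 / (72 × 85) = 0.641 mg/dL

0.64 mg/dL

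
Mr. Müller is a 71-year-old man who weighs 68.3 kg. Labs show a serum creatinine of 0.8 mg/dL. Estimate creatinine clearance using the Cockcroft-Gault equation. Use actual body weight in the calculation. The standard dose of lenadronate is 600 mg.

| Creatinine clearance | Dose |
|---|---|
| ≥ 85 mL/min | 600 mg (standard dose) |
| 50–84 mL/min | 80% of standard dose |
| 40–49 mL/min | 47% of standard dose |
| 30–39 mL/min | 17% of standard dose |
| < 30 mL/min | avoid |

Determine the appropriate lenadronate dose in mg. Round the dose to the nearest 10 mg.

480 mg

CrCl = (140 − 71) × 68.3 / (72 × 0.8) = 4712.7 / 57.60 ≈ 81.8 mL/min
CrCl ≈ 82 mL/min → bracket 50–84 mL/min.
80% of 600 mg = 480 mg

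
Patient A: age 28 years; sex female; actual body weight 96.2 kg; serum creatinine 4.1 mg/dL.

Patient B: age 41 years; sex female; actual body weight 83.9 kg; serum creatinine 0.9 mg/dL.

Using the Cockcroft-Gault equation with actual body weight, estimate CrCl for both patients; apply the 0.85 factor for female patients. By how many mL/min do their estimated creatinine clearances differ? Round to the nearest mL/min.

78 mL/min

Patient A: CrCl = (140 − 28) × 96.2 / (72 × 4.1) × 0.85 = 10774.4 / 295.20 × 0.85 ≈ 31.0 mL/min
Patient B: CrCl = (140 − 41) × 83.9 / (72 × 0.9) × 0.85 = 8306.1 / 64.80 × 0.85 ≈ 109.0 mL/min
|31.0 − 109.0| = 78.0 mL/min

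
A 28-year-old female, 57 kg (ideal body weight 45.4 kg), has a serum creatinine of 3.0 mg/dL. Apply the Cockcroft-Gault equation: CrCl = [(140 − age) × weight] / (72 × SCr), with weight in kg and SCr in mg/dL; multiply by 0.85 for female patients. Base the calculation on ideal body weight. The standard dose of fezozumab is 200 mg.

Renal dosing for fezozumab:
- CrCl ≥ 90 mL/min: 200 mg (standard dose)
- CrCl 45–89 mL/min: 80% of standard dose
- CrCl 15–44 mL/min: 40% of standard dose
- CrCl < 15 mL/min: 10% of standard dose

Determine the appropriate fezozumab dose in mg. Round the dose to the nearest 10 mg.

CrCl = (140 − 28) × 45.4 / (72 × 3) × 0.85 = 5084.8 / 216.00 × 0.85 ≈ 20.0 mL/min
CrCl ≈ 20 mL/min → bracket 15–44 mL/min.
40% of 200 mg = 80 mg

80 mg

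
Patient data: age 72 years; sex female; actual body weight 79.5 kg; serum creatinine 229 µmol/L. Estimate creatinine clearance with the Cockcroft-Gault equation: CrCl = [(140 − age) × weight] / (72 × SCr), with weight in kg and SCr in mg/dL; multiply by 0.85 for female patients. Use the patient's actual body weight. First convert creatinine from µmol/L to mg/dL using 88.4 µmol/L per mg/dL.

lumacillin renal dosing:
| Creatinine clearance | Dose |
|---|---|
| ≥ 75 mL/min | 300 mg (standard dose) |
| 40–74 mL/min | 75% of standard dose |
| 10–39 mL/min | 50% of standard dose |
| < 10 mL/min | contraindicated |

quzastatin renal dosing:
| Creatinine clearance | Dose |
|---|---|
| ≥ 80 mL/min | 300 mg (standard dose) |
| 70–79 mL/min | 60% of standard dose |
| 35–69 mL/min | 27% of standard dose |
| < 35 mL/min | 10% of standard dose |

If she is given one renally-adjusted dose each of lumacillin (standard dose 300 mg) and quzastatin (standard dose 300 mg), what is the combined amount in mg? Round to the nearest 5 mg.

SCr = 229 / 88.4 = 2.59 mg/dL
CrCl = (140 − 72) × 79.5 / (72 × 2.59) × 0.85 = 5406.0 / 186.48 × 0.85 ≈ 24.6 mL/min
CrCl ≈ 25 mL/min.
lumacillin: 10–39 mL/min → 50% of 300 mg = 150 mg.
quzastatin: < 35 mL/min → 10% of 300 mg = 30 mg.
Total = 150 + 30 = 180 mg.

180 mg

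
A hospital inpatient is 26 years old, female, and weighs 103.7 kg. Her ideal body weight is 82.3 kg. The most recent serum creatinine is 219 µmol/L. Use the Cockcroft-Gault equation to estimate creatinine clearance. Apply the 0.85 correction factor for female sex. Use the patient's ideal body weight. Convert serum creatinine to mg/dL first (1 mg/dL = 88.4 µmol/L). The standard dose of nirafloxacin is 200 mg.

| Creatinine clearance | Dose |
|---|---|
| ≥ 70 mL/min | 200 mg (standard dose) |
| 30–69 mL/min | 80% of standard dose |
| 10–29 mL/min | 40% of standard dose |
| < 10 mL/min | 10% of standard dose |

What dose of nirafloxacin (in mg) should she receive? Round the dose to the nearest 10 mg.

160 mg

SCr = 219 / 88.4 = 2.477 mg/dL
CrCl = (140 − 26) × 82.3 / (72 × 2.477) × 0.85 = 9382.2 / 178.34 × 0.85 ≈ 44.7 mL/min
CrCl ≈ 45 mL/min → bracket 30–69 mL/min.
80% of 200 mg = 160 mg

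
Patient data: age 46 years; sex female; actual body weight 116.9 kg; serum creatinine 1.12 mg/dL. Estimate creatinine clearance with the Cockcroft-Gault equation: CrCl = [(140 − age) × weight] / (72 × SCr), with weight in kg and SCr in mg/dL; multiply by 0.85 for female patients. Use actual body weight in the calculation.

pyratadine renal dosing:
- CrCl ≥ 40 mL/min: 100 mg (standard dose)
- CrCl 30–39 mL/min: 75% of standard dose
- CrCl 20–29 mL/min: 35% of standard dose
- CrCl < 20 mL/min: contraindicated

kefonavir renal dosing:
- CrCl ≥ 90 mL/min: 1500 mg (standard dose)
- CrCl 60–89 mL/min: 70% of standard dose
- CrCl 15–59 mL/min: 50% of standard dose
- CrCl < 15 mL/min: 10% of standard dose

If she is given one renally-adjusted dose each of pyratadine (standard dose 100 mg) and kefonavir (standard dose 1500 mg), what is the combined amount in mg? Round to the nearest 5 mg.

CrCl = (140 − 46) × 116.9 / (72 × 1.12) × 0.85 = 10988.6 / 80.64 × 0.85 ≈ 115.8 mL/min
CrCl ≈ 116 mL/min.
pyratadine: ≥ 40 mL/min → 100% of 100 mg = 100 mg.
kefonavir: ≥ 90 mL/min → 100% of 1500 mg = 1500 mg.
Total = 100 + 1500 = 1600 mg.

1600 mg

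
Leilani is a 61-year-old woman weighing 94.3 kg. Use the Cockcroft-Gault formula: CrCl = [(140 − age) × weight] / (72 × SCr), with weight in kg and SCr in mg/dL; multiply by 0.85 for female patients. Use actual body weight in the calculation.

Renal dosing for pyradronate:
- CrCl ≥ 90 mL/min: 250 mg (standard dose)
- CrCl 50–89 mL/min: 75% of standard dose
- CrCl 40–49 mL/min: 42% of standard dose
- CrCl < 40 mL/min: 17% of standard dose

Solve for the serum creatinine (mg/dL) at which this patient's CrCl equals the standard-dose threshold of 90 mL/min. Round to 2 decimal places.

Standard dose requires CrCl ≥ 90 mL/min.
Set (140 − 61) × 94.3 × 0.85 / (72 × SCr) = 90
SCr = (140 − 61) × 94.3 × 0.85 / (72 × 90) = 0.977 mg/dL

0.98 mg/dL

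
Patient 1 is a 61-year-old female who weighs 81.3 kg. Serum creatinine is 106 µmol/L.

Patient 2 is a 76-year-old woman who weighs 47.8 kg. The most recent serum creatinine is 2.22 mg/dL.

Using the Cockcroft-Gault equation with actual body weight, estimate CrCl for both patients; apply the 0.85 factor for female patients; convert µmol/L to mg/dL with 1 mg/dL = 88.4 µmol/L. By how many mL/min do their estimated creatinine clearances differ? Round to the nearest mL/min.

47 mL/min

Patient 1: SCr = 106 / 88.4 = 1.199 mg/dL
Patient 1: CrCl = (140 − 61) × 81.3 / (72 × 1.199) × 0.85 = 6422.7 / 86.33 × 0.85 ≈ 63.2 mL/min
Patient 2: CrCl = (140 − 76) × 47.8 / (72 × 2.22) × 0.85 = 3059.2 / 159.84 × 0.85 ≈ 16.3 mL/min
|63.2 − 16.3| = 46.9 mL/min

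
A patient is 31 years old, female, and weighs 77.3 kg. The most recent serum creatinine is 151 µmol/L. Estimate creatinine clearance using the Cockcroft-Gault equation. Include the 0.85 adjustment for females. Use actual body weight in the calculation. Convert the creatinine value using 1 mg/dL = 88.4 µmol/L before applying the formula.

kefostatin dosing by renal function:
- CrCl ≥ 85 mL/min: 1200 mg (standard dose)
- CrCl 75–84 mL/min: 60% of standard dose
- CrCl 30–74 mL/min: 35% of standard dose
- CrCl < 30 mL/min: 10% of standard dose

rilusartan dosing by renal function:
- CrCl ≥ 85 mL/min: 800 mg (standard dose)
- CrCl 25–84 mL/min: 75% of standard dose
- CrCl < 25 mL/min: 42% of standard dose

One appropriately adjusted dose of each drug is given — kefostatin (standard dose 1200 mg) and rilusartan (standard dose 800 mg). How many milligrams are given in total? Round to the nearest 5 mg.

1020 mg

SCr = 151 / 88.4 = 1.708 mg/dL
CrCl = (140 − 31) × 77.3 / (72 × 1.708) × 0.85 = 8425.7 / 122.98 × 0.85 ≈ 58.2 mL/min
CrCl ≈ 58 mL/min.
kefostatin: 30–74 mL/min → 35% of 1200 mg = 420 mg.
rilusartan: 25–84 mL/min → 75% of 800 mg = 600 mg.
Total = 420 + 600 = 1020 mg.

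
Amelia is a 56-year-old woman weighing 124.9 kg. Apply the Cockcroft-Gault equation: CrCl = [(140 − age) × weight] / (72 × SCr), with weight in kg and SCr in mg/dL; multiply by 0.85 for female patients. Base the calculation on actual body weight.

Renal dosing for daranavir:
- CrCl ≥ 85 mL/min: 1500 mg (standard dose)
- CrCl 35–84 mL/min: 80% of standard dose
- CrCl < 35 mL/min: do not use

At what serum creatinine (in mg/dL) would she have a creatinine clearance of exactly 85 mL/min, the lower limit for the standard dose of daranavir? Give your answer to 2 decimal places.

Standard dose requires CrCl ≥ 85 mL/min.
Set (140 − 56) × 124.9 × 0.85 / (72 × SCr) = 85
SCr = (140 − 56) × 124.9 × 0.85 / (72 × 85) = 1.457 mg/dL

1.46 mg/dL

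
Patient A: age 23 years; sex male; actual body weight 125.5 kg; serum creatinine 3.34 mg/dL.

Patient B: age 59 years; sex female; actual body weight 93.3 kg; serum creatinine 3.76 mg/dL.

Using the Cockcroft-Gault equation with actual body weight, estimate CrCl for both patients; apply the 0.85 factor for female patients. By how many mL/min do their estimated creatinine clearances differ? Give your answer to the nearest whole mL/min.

Patient A: CrCl = (140 − 23) × 125.5 / (72 × 3.34) = 14683.5 / 240.48 ≈ 61.1 mL/min
Patient B: CrCl = (140 − 59) × 93.3 / (72 × 3.76) × 0.85 = 7557.3 / 270.72 × 0.85 ≈ 23.7 mL/min
|61.1 − 23.7| = 37.4 mL/min

37 mL/min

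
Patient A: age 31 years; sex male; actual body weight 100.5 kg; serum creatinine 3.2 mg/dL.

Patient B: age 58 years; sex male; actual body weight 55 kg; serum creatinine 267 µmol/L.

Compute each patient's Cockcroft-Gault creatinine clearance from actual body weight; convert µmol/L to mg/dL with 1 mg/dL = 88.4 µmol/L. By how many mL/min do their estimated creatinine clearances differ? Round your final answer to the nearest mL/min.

27 mL/min

Patient A: CrCl = (140 − 31) × 100.5 / (72 × 3.2) = 10954.5 / 230.40 ≈ 47.5 mL/min
Patient B: SCr = 267 / 88.4 = 3.02 mg/dL
Patient B: CrCl = (140 − 58) × 55 / (72 × 3.02) = 4510.0 / 217.44 ≈ 20.7 mL/min
|47.5 − 20.7| = 26.8 mL/min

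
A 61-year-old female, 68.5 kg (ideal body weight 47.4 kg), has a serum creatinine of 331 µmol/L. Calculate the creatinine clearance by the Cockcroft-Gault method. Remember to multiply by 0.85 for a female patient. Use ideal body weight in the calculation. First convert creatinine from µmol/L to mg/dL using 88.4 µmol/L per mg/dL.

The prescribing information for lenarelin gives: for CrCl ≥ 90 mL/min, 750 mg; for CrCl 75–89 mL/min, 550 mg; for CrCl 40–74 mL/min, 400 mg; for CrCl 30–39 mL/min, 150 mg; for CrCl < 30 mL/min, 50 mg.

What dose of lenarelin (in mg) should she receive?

SCr = 331 / 88.4 = 3.744 mg/dL
CrCl = (140 − 61) × 47.4 / (72 × 3.744) × 0.85 = 3744.6 / 269.57 × 0.85 ≈ 11.8 mL/min
CrCl ≈ 12 mL/min → bracket < 30 mL/min.
Dose for this bracket: 50 mg.

50 mg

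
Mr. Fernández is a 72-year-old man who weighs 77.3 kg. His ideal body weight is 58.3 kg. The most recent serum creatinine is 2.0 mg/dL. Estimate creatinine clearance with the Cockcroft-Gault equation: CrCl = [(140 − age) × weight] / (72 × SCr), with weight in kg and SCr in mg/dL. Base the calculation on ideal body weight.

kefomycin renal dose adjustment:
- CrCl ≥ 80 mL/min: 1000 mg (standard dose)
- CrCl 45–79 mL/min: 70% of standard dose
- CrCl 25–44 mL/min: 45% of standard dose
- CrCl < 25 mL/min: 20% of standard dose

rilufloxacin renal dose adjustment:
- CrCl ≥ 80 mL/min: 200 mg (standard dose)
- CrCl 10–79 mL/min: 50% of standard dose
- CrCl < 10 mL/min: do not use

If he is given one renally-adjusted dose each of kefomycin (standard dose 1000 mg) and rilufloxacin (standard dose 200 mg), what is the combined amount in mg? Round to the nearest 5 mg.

550 mg

CrCl = (140 − 72) × 58.3 / (72 × 2) = 3964.4 / 144.00 ≈ 27.5 mL/min
CrCl ≈ 28 mL/min.
kefomycin: 25–44 mL/min → 45% of 1000 mg = 450 mg.
rilufloxacin: 10–79 mL/min → 50% of 200 mg = 100 mg.
Total = 450 + 100 = 550 mg.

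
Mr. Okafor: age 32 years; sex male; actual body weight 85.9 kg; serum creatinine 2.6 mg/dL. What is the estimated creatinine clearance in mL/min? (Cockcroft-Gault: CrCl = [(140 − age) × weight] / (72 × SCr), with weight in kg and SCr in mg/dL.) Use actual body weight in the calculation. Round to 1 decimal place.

CrCl = (140 − 32) × 85.9 / (72 × 2.6) = 9277.2 / 187.20 ≈ 49.6 mL/min

49.6 mL/min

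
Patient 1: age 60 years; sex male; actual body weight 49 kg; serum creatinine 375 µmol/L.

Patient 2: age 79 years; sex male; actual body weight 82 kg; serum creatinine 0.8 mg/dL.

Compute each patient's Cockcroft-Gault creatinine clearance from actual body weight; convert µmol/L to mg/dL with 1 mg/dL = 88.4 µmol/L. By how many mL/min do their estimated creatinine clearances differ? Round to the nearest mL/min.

Patient 1: SCr = 375 / 88.4 = 4.242 mg/dL
Patient 1: CrCl = (140 − 60) × 49 / (72 × 4.242) = 3920.0 / 305.42 ≈ 12.8 mL/min
Patient 2: CrCl = (140 − 79) × 82 / (72 × 0.8) = 5002.0 / 57.60 ≈ 86.8 mL/min
|12.8 − 86.8| = 74.0 mL/min

74 mL/min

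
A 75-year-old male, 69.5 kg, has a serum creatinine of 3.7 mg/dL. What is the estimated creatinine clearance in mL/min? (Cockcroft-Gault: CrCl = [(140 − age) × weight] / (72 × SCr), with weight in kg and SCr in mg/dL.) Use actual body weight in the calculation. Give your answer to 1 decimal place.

CrCl = (140 − 75) × 69.5 / (72 × 3.7) = 4517.5 / 266.40 ≈ 17.0 mL/min

17.0 mL/min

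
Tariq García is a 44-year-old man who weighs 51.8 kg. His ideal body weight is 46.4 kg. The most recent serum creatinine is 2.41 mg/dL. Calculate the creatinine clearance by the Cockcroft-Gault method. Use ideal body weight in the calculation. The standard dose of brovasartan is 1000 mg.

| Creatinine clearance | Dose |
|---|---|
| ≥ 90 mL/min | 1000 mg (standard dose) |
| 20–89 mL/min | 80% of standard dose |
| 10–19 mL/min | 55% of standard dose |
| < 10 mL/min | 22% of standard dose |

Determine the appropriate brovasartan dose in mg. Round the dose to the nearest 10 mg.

800 mg

CrCl = (140 − 44) × 46.4 / (72 × 2.41) = 4454.4 / 173.52 ≈ 25.7 mL/min
CrCl ≈ 26 mL/min → bracket 20–89 mL/min.
80% of 1000 mg = 800 mg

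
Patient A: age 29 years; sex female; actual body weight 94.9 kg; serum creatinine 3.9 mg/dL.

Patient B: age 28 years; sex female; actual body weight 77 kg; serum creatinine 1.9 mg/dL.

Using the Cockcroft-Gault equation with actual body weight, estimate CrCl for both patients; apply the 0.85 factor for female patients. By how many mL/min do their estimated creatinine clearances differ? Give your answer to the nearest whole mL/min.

Patient A: CrCl = (140 − 29) × 94.9 / (72 × 3.9) × 0.85 = 10533.9 / 280.80 × 0.85 ≈ 31.9 mL/min
Patient B: CrCl = (140 − 28) × 77 / (72 × 1.9) × 0.85 = 8624.0 / 136.80 × 0.85 ≈ 53.6 mL/min
|31.9 − 53.6| = 21.7 mL/min

22 mL/min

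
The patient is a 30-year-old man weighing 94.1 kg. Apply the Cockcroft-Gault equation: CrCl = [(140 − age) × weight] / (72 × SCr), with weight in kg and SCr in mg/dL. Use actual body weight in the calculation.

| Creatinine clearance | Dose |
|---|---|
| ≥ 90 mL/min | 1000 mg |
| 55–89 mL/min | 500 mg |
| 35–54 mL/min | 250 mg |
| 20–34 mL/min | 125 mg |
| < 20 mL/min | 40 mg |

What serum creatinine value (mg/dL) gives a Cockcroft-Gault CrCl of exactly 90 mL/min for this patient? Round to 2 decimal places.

Standard dose requires CrCl ≥ 90 mL/min.
Set (140 − 30) × 94.1 / (72 × SCr) = 90
SCr = (140 − 30) × 94.1 / (72 × 90) = 1.597 mg/dL

1.60 mg/dL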